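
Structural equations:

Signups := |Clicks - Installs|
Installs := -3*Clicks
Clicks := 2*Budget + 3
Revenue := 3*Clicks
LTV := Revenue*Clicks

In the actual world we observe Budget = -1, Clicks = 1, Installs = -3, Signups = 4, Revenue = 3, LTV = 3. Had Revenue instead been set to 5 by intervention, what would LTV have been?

The intervention breaks the incoming arrows to Revenue: Revenue := 3*Clicks no longer applies, and Revenue = 5.
Clicks = 2*Budget + 3  [with Budget=-1]  = 1
LTV = Revenue*Clicks  [with Revenue=5, Clicks=1]  = 5

5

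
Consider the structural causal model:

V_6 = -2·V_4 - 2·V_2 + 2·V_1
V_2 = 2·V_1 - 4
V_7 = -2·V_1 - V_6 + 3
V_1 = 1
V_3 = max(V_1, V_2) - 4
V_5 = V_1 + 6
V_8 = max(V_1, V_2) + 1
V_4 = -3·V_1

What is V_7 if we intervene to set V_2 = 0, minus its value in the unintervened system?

4

Under do(V_2=0), the mechanism V_2 = 2·V_1 - 4 is discarded; V_2 is fixed at 0.
V_4 = -3·V_1  [with V_1=1]  = -3
V_6 = -2·V_4 - 2·V_2 + 2·V_1  [with V_4=-3, V_2=0, V_1=1]  = 8
V_7 = -2·V_1 - V_6 + 3  [with V_1=1, V_6=8]  = -7
Without intervention: V_2 = 2·V_1 - 4  [with V_1=1]  = -2; V_4 = -3·V_1  [with V_1=1]  = -3; V_6 = -2·V_4 - 2·V_2 + 2·V_1  [with V_4=-3, V_2=-2, V_1=1]  = 12; V_7 = -2·V_1 - V_6 + 3  [with V_1=1, V_6=12]  = -11.
Change = -7 − (-11) = 4.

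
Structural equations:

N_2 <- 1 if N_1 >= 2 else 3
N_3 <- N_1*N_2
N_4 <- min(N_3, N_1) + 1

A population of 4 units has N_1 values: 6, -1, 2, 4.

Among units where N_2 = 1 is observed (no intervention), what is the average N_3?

E[N_3|N_2=1] averages over only the 3 units with N_2=1 (N_1 = 6, 2, 4): N_3 = 6, 2, 4, mean 4.

4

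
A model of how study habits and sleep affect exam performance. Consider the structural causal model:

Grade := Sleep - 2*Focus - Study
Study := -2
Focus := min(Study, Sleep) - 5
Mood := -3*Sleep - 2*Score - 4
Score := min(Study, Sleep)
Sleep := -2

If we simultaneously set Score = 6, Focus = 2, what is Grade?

-4

The joint intervention fixes Score = 6, Focus = 2, removing each variable's own equation.
Grade = Sleep - 2*Focus - Study  [with Sleep=-2, Focus=2, Study=-2]  = -4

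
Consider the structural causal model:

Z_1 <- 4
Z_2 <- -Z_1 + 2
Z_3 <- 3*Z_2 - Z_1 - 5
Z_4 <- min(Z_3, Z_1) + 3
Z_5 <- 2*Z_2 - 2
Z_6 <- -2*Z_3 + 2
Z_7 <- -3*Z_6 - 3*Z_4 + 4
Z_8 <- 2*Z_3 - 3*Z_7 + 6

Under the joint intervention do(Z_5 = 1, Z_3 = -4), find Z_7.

The joint intervention fixes Z_5 = 1, Z_3 = -4, removing each variable's own equation.
Z_4 = min(Z_3, Z_1) + 3  [with Z_3=-4, Z_1=4]  = -1
Z_6 = -2*Z_3 + 2  [with Z_3=-4]  = 10
Z_7 = -3*Z_6 - 3*Z_4 + 4  [with Z_6=10, Z_4=-1]  = -23

-23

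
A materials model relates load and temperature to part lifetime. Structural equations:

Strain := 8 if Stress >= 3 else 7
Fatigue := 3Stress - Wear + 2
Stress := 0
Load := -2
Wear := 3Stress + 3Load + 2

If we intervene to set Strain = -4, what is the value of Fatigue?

do(Strain=-4) replaces the equation Strain := 8 if Stress >= 3 else 7 with the constant Strain = -4.
Fatigue is not downstream of the intervention, so its value is determined by the original equations.
Wear = 3Stress + 3Load + 2  [with Stress=0, Load=-2]  = -4
Fatigue = 3Stress - Wear + 2  [with Stress=0, Wear=-4]  = 6

6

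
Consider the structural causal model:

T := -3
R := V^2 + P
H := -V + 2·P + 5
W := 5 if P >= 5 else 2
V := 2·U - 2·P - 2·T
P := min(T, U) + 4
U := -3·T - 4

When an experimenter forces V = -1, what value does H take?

8

Intervening sets V = -1 and removes its equation (V := 2·U - 2·P - 2·T).
U = -3·T - 4  [with T=-3]  = 5
P = min(T, U) + 4  [with T=-3, U=5]  = 1
H = -V + 2·P + 5  [with V=-1, P=1]  = 8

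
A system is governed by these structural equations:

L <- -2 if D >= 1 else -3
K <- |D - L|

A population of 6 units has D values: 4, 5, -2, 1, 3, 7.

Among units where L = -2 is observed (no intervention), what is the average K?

6

Observing L=-2 restricts to units where L's equation naturally yields -2: D ∈ {4, 5, 1, 3, 7}. In that subpopulation K = 6, 7, 3, 5, 9, mean 6.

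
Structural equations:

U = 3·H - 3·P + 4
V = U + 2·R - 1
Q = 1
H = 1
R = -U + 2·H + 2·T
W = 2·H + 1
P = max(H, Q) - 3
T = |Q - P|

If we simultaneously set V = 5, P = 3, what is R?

The joint intervention fixes V = 5, P = 3, removing each variable's own equation.
T = |Q - P|  [with Q=1, P=3]  = 2
U = 3·H - 3·P + 4  [with H=1, P=3]  = -2
R = -U + 2·H + 2·T  [with U=-2, H=1, T=2]  = 8

8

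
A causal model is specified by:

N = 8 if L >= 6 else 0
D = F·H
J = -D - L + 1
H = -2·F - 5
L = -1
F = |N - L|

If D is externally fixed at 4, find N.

Under do(D=4), the mechanism D = F·H is discarded; D is fixed at 4.
No directed path runs from D to N, so N keeps its natural value.
N = 8 if L >= 6 else 0  [with L=-1]  = 0

0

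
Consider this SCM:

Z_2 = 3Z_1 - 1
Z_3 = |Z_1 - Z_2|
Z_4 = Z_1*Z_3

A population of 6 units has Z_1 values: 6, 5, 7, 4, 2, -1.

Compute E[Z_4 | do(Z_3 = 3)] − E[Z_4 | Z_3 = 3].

10

The intervention sets Z_3=3 in all 6 units regardless of Z_1. Recomputing Z_4 per unit gives 18, 15, 21, 12, 6, -3; average 11.5.
Conditioning on Z_3=3 selects the 2 unit(s) with Z_1 ∈ {2, -1}. Their Z_4 values: 6, -3. Mean = 1.5.
Difference = 11.5 − 1.5 = 10.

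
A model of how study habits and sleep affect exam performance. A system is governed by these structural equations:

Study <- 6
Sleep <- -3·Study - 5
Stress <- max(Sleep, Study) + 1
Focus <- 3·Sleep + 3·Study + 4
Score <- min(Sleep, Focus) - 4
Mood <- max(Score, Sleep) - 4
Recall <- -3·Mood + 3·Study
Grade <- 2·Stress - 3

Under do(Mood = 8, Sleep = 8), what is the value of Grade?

15

The joint intervention fixes Mood = 8, Sleep = 8, removing each variable's own equation.
Stress = max(Sleep, Study) + 1  [with Sleep=8, Study=6]  = 9
Grade = 2·Stress - 3  [with Stress=9]  = 15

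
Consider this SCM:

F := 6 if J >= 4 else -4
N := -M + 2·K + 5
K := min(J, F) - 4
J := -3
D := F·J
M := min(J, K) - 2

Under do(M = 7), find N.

Intervening sets M = 7 and removes its equation (M := min(J, K) - 2).
F = 6 if J >= 4 else -4  [with J=-3]  = -4
K = min(J, F) - 4  [with J=-3, F=-4]  = -8
N = -M + 2·K + 5  [with M=7, K=-8]  = -18

-18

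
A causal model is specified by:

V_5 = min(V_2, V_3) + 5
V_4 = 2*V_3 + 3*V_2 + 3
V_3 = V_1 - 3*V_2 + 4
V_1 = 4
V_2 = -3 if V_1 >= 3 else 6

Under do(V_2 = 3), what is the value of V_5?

do(V_2=3) replaces the equation V_2 = -3 if V_1 >= 3 else 6 with the constant V_2 = 3.
V_3 = V_1 - 3*V_2 + 4  [with V_1=4, V_2=3]  = -1
V_5 = min(V_2, V_3) + 5  [with V_2=3, V_3=-1]  = 4

4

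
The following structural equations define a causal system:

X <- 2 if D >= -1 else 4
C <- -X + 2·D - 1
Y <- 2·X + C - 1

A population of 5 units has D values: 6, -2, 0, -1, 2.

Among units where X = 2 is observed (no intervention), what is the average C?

E[C|X=2] averages over only the 4 units with X=2 (D = 6, 0, -1, 2): C = 9, -3, -5, 1, mean 0.5.

0.5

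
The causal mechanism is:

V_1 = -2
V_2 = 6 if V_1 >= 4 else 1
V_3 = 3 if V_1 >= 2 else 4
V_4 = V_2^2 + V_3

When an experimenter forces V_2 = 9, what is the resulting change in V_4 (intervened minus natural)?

Under do(V_2=9), the mechanism V_2 = 6 if V_1 >= 4 else 1 is discarded; V_2 is fixed at 9.
V_3 = 3 if V_1 >= 2 else 4  [with V_1=-2]  = 4
V_4 = V_2^2 + V_3  [with V_2=9, V_3=4]  = 85
Without intervention: V_2 = 6 if V_1 >= 4 else 1  [with V_1=-2]  = 1; V_3 = 3 if V_1 >= 2 else 4  [with V_1=-2]  = 4; V_4 = V_2^2 + V_3  [with V_2=1, V_3=4]  = 5.
Change = 85 − 5 = 80.

80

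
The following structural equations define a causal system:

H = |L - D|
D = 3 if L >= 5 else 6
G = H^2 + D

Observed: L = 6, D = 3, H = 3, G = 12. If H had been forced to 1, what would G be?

4

The intervention breaks the incoming arrows to H: H = |L - D| no longer applies, and H = 1.
D = 3 if L >= 5 else 6  [with L=6]  = 3
G = H^2 + D  [with H=1, D=3]  = 4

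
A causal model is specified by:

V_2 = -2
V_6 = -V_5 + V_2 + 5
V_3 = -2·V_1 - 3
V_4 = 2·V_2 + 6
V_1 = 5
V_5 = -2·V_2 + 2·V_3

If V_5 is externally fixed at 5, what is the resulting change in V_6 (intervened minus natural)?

-27

The intervention breaks the incoming arrows to V_5: V_5 = -2·V_2 + 2·V_3 no longer applies, and V_5 = 5.
V_6 = -V_5 + V_2 + 5  [with V_5=5, V_2=-2]  = -2
Without intervention: V_3 = -2·V_1 - 3  [with V_1=5]  = -13; V_5 = -2·V_2 + 2·V_3  [with V_2=-2, V_3=-13]  = -22; V_6 = -V_5 + V_2 + 5  [with V_5=-22, V_2=-2]  = 25.
Change = -2 − 25 = -27.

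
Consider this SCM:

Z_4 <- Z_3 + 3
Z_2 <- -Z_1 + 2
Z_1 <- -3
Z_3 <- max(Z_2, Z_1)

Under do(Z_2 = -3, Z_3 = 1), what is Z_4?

4

Setting Z_2 = -3, Z_3 = 1 by intervention discards those variables' equations.
Z_4 = Z_3 + 3  [with Z_3=1]  = 4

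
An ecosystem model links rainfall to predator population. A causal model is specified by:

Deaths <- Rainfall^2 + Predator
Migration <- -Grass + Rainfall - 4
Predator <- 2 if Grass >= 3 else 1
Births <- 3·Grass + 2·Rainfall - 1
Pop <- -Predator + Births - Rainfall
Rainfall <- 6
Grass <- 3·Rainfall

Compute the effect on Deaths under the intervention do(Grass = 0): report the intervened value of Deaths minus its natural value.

-1

do(Grass=0) replaces the equation Grass <- 3·Rainfall with the constant Grass = 0.
Predator = 2 if Grass >= 3 else 1  [with Grass=0]  = 1
Deaths = Rainfall^2 + Predator  [with Rainfall=6, Predator=1]  = 37
Without intervention: Grass = 3·Rainfall  [with Rainfall=6]  = 18; Predator = 2 if Grass >= 3 else 1  [with Grass=18]  = 2; Deaths = Rainfall^2 + Predator  [with Rainfall=6, Predator=2]  = 38.
Change = 37 − 38 = -1.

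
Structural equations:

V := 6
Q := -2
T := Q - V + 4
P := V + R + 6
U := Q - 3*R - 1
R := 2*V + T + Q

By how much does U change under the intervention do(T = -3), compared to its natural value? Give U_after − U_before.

do(T=-3) replaces the equation T := Q - V + 4 with the constant T = -3.
R = 2*V + T + Q  [with V=6, T=-3, Q=-2]  = 7
U = Q - 3*R - 1  [with Q=-2, R=7]  = -24
Without intervention: T = Q - V + 4  [with Q=-2, V=6]  = -4; R = 2*V + T + Q  [with V=6, T=-4, Q=-2]  = 6; U = Q - 3*R - 1  [with Q=-2, R=6]  = -21.
Change = -24 − (-21) = -3.

-3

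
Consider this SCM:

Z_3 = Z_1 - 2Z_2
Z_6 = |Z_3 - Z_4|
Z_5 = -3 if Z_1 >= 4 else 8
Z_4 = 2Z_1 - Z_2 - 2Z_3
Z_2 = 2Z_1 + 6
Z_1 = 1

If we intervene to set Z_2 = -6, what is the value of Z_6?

31

Under do(Z_2=-6), the mechanism Z_2 = 2Z_1 + 6 is discarded; Z_2 is fixed at -6.
Z_3 = Z_1 - 2Z_2  [with Z_1=1, Z_2=-6]  = 13
Z_4 = 2Z_1 - Z_2 - 2Z_3  [with Z_1=1, Z_2=-6, Z_3=13]  = -18
Z_6 = |Z_3 - Z_4|  [with Z_3=13, Z_4=-18]  = 31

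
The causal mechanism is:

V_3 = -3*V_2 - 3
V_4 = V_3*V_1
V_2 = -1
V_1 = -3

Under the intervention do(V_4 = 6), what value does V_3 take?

Under do(V_4=6), the mechanism V_4 = V_3*V_1 is discarded; V_4 is fixed at 6.
Since V_3 is not a descendant of the intervened variable, it is unaffected.
V_3 = -3*V_2 - 3  [with V_2=-1]  = 0

0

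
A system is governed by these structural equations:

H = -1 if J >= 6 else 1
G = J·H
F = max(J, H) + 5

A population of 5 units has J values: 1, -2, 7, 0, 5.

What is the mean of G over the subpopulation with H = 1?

1

E[G|H=1] averages over only the 4 units with H=1 (J = 1, -2, 0, 5): G = 1, -2, 0, 5, mean 1.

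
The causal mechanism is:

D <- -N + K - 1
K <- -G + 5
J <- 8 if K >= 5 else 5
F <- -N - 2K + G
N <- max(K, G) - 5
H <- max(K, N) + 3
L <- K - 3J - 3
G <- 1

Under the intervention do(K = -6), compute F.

17

Under do(K=-6), the mechanism K <- -G + 5 is discarded; K is fixed at -6.
N = max(K, G) - 5  [with K=-6, G=1]  = -4
F = -N - 2K + G  [with N=-4, K=-6, G=1]  = 17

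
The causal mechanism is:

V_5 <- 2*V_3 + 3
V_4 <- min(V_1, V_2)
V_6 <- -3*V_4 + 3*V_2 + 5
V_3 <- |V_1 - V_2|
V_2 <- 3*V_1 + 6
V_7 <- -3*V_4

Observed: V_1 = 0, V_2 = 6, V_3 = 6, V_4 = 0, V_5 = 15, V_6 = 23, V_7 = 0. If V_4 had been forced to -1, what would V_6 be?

Under do(V_4=-1), the mechanism V_4 <- min(V_1, V_2) is discarded; V_4 is fixed at -1.
V_2 = 3*V_1 + 6  [with V_1=0]  = 6
V_6 = -3*V_4 + 3*V_2 + 5  [with V_4=-1, V_2=6]  = 26

26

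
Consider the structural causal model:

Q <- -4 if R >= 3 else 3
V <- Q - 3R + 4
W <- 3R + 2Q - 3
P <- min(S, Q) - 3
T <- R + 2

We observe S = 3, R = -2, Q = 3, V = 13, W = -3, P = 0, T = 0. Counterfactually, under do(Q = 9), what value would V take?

The intervention breaks the incoming arrows to Q: Q <- -4 if R >= 3 else 3 no longer applies, and Q = 9.
V = Q - 3R + 4  [with Q=9, R=-2]  = 19

19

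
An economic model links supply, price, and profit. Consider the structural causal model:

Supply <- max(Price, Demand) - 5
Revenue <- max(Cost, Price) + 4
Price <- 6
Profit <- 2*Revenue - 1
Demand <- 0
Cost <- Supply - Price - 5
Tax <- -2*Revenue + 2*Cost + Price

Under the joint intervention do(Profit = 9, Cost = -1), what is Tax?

-16

Setting Profit = 9, Cost = -1 by intervention discards those variables' equations.
Revenue = max(Cost, Price) + 4  [with Cost=-1, Price=6]  = 10
Tax = -2*Revenue + 2*Cost + Price  [with Revenue=10, Cost=-1, Price=6]  = -16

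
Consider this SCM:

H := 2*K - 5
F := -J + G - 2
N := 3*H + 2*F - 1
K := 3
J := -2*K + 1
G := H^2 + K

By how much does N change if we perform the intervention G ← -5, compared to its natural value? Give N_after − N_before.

-18

Under do(G=-5), the mechanism G := H^2 + K is discarded; G is fixed at -5.
J = -2*K + 1  [with K=3]  = -5
H = 2*K - 5  [with K=3]  = 1
F = -J + G - 2  [with J=-5, G=-5]  = -2
N = 3*H + 2*F - 1  [with H=1, F=-2]  = -2
Without intervention: J = -2*K + 1  [with K=3]  = -5; H = 2*K - 5  [with K=3]  = 1; G = H^2 + K  [with H=1, K=3]  = 4; F = -J + G - 2  [with J=-5, G=4]  = 7; N = 3*H + 2*F - 1  [with H=1, F=7]  = 16.
Change = -2 − 16 = -18.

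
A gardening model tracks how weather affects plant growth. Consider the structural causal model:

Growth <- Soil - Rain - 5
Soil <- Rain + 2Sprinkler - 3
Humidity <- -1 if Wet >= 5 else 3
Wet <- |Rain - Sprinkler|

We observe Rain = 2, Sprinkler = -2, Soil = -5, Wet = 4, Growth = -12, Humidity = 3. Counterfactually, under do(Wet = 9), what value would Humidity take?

-1

Under do(Wet=9), the mechanism Wet <- |Rain - Sprinkler| is discarded; Wet is fixed at 9.
Humidity = -1 if Wet >= 5 else 3  [with Wet=9]  = -1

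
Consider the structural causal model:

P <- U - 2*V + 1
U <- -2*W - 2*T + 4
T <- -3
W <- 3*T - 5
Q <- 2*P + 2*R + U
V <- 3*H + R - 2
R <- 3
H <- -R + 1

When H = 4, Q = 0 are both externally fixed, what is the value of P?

13

Setting H = 4, Q = 0 by intervention discards those variables' equations.
W = 3*T - 5  [with T=-3]  = -14
V = 3*H + R - 2  [with H=4, R=3]  = 13
U = -2*W - 2*T + 4  [with W=-14, T=-3]  = 38
P = U - 2*V + 1  [with U=38, V=13]  = 13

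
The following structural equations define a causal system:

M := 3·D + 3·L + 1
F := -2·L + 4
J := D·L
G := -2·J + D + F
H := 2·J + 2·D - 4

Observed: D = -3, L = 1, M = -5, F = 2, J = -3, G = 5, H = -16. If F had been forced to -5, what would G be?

-2

Under do(F=-5), the mechanism F := -2·L + 4 is discarded; F is fixed at -5.
J = D·L  [with D=-3, L=1]  = -3
G = -2·J + D + F  [with J=-3, D=-3, F=-5]  = -2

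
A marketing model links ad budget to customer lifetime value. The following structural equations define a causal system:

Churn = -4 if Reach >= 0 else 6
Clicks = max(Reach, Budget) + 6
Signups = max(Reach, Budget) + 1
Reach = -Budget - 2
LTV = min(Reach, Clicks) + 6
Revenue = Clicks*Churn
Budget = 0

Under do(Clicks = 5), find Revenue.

The intervention breaks the incoming arrows to Clicks: Clicks = max(Reach, Budget) + 6 no longer applies, and Clicks = 5.
Reach = -Budget - 2  [with Budget=0]  = -2
Churn = -4 if Reach >= 0 else 6  [with Reach=-2]  = 6
Revenue = Clicks*Churn  [with Clicks=5, Churn=6]  = 30

30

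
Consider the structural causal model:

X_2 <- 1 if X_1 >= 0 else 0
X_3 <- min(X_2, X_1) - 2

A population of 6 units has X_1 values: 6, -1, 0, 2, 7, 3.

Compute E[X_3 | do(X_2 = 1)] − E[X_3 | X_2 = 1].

-0.3

The intervention sets X_2=1 in all 6 units regardless of X_1. Recomputing X_3 per unit gives -1, -3, -2, -1, -1, -1; average -1.5.
Conditioning on X_2=1 selects the 5 unit(s) with X_1 ∈ {6, 0, 2, 7, 3}. Their X_3 values: -1, -2, -1, -1, -1. Mean = -1.2.
Difference = -1.5 − (-1.2) = -0.3.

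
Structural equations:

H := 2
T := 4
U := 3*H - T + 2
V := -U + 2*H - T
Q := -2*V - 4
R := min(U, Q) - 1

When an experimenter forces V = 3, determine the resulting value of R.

-11

Under do(V=3), the mechanism V := -U + 2*H - T is discarded; V is fixed at 3.
U = 3*H - T + 2  [with H=2, T=4]  = 4
Q = -2*V - 4  [with V=3]  = -10
R = min(U, Q) - 1  [with U=4, Q=-10]  = -11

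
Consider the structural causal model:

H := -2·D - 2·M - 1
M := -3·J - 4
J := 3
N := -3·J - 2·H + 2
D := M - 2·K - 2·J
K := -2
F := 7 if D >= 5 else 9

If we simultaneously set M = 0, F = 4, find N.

-13

Under do(M = 0, F = 4), each intervened variable's structural equation is replaced by its fixed value.
D = M - 2·K - 2·J  [with M=0, K=-2, J=3]  = -2
H = -2·D - 2·M - 1  [with D=-2, M=0]  = 3
N = -3·J - 2·H + 2  [with J=3, H=3]  = -13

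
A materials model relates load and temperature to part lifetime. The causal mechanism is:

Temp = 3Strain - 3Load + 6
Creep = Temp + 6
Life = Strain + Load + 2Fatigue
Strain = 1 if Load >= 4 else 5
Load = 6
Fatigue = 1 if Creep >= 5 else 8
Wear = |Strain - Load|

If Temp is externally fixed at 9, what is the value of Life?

9

The intervention breaks the incoming arrows to Temp: Temp = 3Strain - 3Load + 6 no longer applies, and Temp = 9.
Strain = 1 if Load >= 4 else 5  [with Load=6]  = 1
Creep = Temp + 6  [with Temp=9]  = 15
Fatigue = 1 if Creep >= 5 else 8  [with Creep=15]  = 1
Life = Strain + Load + 2Fatigue  [with Strain=1, Load=6, Fatigue=1]  = 9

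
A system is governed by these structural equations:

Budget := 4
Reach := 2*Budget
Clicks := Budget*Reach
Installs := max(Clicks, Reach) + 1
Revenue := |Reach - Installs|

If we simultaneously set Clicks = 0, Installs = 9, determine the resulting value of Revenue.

Setting Clicks = 0, Installs = 9 by intervention discards those variables' equations.
Reach = 2*Budget  [with Budget=4]  = 8
Revenue = |Reach - Installs|  [with Reach=8, Installs=9]  = 1

1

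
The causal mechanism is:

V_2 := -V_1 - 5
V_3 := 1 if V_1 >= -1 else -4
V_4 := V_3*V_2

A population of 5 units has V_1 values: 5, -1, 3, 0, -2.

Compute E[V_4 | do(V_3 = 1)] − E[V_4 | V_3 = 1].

0.75

Every unit gets V_3=1 under the intervention. V_4 values become -10, -4, -8, -5, -3; E[V_4|do(V_3=1)] = -6.
E[V_4|V_3=1] averages over only the 4 units with V_3=1 (V_1 = 5, -1, 3, 0): V_4 = -10, -4, -8, -5, mean -6.75.
Difference = -6 − (-6.75) = 0.75.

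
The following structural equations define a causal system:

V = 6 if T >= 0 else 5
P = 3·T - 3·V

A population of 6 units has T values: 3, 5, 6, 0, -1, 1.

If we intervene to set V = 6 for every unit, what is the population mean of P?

-11

The intervention sets V=6 in all 6 units regardless of T. Recomputing P per unit gives -9, -3, 0, -18, -21, -15; average -11.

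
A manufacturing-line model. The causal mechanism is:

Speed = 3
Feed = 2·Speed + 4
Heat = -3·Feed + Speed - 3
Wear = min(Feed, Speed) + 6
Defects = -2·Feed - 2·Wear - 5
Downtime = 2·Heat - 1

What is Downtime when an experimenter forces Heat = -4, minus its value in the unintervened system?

52

The intervention breaks the incoming arrows to Heat: Heat = -3·Feed + Speed - 3 no longer applies, and Heat = -4.
Downtime = 2·Heat - 1  [with Heat=-4]  = -9
Without intervention: Feed = 2·Speed + 4  [with Speed=3]  = 10; Heat = -3·Feed + Speed - 3  [with Feed=10, Speed=3]  = -30; Downtime = 2·Heat - 1  [with Heat=-30]  = -61.
Change = -9 − (-61) = 52.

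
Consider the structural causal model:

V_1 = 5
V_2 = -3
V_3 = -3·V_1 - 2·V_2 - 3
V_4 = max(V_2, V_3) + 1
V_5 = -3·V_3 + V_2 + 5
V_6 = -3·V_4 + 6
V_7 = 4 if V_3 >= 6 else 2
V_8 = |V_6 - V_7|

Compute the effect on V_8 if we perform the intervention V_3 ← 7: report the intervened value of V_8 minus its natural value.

12

The intervention breaks the incoming arrows to V_3: V_3 = -3·V_1 - 2·V_2 - 3 no longer applies, and V_3 = 7.
V_4 = max(V_2, V_3) + 1  [with V_2=-3, V_3=7]  = 8
V_6 = -3·V_4 + 6  [with V_4=8]  = -18
V_7 = 4 if V_3 >= 6 else 2  [with V_3=7]  = 4
V_8 = |V_6 - V_7|  [with V_6=-18, V_7=4]  = 22
Without intervention: V_3 = -3·V_1 - 2·V_2 - 3  [with V_1=5, V_2=-3]  = -12; V_4 = max(V_2, V_3) + 1  [with V_2=-3, V_3=-12]  = -2; V_6 = -3·V_4 + 6  [with V_4=-2]  = 12; V_7 = 4 if V_3 >= 6 else 2  [with V_3=-12]  = 2; V_8 = |V_6 - V_7|  [with V_6=12, V_7=2]  = 10.
Change = 22 − 10 = 12.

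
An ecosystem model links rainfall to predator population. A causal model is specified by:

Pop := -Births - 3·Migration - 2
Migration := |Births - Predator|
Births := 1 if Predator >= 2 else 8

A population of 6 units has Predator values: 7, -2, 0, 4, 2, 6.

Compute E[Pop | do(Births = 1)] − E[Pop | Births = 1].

1.75

Every unit gets Births=1 under the intervention. Pop values become -21, -12, -6, -12, -6, -18; E[Pop|do(Births=1)] = -12.5.
Conditioning on Births=1 selects the 4 unit(s) with Predator ∈ {7, 4, 2, 6}. Their Pop values: -21, -12, -6, -18. Mean = -14.25.
Difference = -12.5 − (-14.25) = 1.75.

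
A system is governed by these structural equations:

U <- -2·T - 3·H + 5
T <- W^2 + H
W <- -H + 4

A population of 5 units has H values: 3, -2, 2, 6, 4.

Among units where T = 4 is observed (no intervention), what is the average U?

-13.5

Conditioning on T=4 selects the 2 unit(s) with H ∈ {3, 4}. Their U values: -12, -15. Mean = -13.5.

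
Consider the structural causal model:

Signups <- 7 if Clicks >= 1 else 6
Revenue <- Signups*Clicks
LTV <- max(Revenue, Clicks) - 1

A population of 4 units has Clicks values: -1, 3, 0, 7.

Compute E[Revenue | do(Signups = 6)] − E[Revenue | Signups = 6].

16.5

Under do(Signups=6), Signups's equation is replaced by Signups=6 for every unit. Per-unit Revenue: -6, 18, 0, 42. Mean = 13.5.
Conditioning on Signups=6 selects the 2 unit(s) with Clicks ∈ {-1, 0}. Their Revenue values: -6, 0. Mean = -3.
Difference = 13.5 − (-3) = 16.5.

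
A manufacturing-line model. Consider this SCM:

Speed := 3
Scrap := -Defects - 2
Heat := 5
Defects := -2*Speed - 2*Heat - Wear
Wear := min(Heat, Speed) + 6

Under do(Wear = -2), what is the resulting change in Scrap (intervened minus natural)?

-11

do(Wear=-2) replaces the equation Wear := min(Heat, Speed) + 6 with the constant Wear = -2.
Defects = -2*Speed - 2*Heat - Wear  [with Speed=3, Heat=5, Wear=-2]  = -14
Scrap = -Defects - 2  [with Defects=-14]  = 12
Without intervention: Wear = min(Heat, Speed) + 6  [with Heat=5, Speed=3]  = 9; Defects = -2*Speed - 2*Heat - Wear  [with Speed=3, Heat=5, Wear=9]  = -25; Scrap = -Defects - 2  [with Defects=-25]  = 23.
Change = 12 − 23 = -11.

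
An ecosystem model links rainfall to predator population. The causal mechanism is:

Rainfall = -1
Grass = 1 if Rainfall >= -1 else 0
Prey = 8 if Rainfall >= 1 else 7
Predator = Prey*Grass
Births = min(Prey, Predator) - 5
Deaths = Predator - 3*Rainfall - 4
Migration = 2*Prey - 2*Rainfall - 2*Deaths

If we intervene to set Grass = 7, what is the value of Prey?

7

The intervention breaks the incoming arrows to Grass: Grass = 1 if Rainfall >= -1 else 0 no longer applies, and Grass = 7.
Since Prey is not a descendant of the intervened variable, it is unaffected.
Prey = 8 if Rainfall >= 1 else 7  [with Rainfall=-1]  = 7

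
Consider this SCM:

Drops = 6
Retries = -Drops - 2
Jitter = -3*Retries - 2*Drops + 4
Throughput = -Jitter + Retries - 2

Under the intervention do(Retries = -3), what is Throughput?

-6

Under do(Retries=-3), the mechanism Retries = -Drops - 2 is discarded; Retries is fixed at -3.
Jitter = -3*Retries - 2*Drops + 4  [with Retries=-3, Drops=6]  = 1
Throughput = -Jitter + Retries - 2  [with Jitter=1, Retries=-3]  = -6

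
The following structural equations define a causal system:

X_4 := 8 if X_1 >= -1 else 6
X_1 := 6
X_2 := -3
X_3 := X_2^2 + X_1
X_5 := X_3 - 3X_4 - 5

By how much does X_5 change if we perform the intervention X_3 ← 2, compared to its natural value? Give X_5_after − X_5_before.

do(X_3=2) replaces the equation X_3 := X_2^2 + X_1 with the constant X_3 = 2.
X_4 = 8 if X_1 >= -1 else 6  [with X_1=6]  = 8
X_5 = X_3 - 3X_4 - 5  [with X_3=2, X_4=8]  = -27
Without intervention: X_3 = X_2^2 + X_1  [with X_2=-3, X_1=6]  = 15; X_4 = 8 if X_1 >= -1 else 6  [with X_1=6]  = 8; X_5 = X_3 - 3X_4 - 5  [with X_3=15, X_4=8]  = -14.
Change = -27 − (-14) = -13.

-13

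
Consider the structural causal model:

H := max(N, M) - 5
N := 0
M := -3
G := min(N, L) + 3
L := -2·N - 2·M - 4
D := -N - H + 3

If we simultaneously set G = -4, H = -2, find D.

Setting G = -4, H = -2 by intervention discards those variables' equations.
D = -N - H + 3  [with N=0, H=-2]  = 5

5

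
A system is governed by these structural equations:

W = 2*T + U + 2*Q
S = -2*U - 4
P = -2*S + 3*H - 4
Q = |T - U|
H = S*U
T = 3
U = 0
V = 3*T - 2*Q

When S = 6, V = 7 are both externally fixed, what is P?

-16

Under do(S = 6, V = 7), each intervened variable's structural equation is replaced by its fixed value.
H = S*U  [with S=6, U=0]  = 0
P = -2*S + 3*H - 4  [with S=6, H=0]  = -16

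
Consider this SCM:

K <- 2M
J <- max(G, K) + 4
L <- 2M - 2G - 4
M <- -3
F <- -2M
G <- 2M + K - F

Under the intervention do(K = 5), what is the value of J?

9

The intervention breaks the incoming arrows to K: K <- 2M no longer applies, and K = 5.
F = -2M  [with M=-3]  = 6
G = 2M + K - F  [with M=-3, K=5, F=6]  = -7
J = max(G, K) + 4  [with G=-7, K=5]  = 9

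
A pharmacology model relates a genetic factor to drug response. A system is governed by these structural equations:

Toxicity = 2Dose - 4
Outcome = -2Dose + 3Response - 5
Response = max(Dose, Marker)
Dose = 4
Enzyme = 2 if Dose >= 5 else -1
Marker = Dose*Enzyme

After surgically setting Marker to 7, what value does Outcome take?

The intervention breaks the incoming arrows to Marker: Marker = Dose*Enzyme no longer applies, and Marker = 7.
Response = max(Dose, Marker)  [with Dose=4, Marker=7]  = 7
Outcome = -2Dose + 3Response - 5  [with Dose=4, Response=7]  = 8

8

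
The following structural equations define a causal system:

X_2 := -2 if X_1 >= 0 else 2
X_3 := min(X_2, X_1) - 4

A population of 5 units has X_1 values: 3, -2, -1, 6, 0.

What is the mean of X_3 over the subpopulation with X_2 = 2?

Observing X_2=2 restricts to units where X_2's equation naturally yields 2: X_1 ∈ {-2, -1}. In that subpopulation X_3 = -6, -5, mean -5.5.

-5.5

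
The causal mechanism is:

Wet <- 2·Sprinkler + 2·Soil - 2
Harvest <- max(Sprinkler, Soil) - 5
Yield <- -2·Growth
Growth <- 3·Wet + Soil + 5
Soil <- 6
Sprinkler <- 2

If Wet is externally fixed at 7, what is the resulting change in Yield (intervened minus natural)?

do(Wet=7) replaces the equation Wet <- 2·Sprinkler + 2·Soil - 2 with the constant Wet = 7.
Growth = 3·Wet + Soil + 5  [with Wet=7, Soil=6]  = 32
Yield = -2·Growth  [with Growth=32]  = -64
Without intervention: Wet = 2·Sprinkler + 2·Soil - 2  [with Sprinkler=2, Soil=6]  = 14; Growth = 3·Wet + Soil + 5  [with Wet=14, Soil=6]  = 53; Yield = -2·Growth  [with Growth=53]  = -106.
Change = -64 − (-106) = 42.

42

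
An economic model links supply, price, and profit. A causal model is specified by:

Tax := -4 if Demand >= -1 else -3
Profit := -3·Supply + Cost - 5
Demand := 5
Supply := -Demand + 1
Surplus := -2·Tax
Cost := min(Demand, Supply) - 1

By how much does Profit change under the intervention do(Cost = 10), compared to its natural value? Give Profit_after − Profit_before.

15

do(Cost=10) replaces the equation Cost := min(Demand, Supply) - 1 with the constant Cost = 10.
Supply = -Demand + 1  [with Demand=5]  = -4
Profit = -3·Supply + Cost - 5  [with Supply=-4, Cost=10]  = 17
Without intervention: Supply = -Demand + 1  [with Demand=5]  = -4; Cost = min(Demand, Supply) - 1  [with Demand=5, Supply=-4]  = -5; Profit = -3·Supply + Cost - 5  [with Supply=-4, Cost=-5]  = 2.
Change = 17 − 2 = 15.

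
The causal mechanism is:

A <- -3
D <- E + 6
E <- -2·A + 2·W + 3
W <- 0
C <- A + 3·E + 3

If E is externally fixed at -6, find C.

The intervention breaks the incoming arrows to E: E <- -2·A + 2·W + 3 no longer applies, and E = -6.
C = A + 3·E + 3  [with A=-3, E=-6]  = -18

-18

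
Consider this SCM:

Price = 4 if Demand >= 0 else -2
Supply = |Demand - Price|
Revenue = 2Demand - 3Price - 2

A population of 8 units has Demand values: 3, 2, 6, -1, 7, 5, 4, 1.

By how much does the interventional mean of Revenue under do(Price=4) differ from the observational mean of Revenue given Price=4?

do(Price=4) breaks Price's dependence on Demand. With Price=4 fixed, Revenue across the units is -8, -10, -2, -16, 0, -4, -6, -12, mean -7.25.
E[Revenue|Price=4] averages over only the 7 units with Price=4 (Demand = 3, 2, 6, 7, 5, 4, 1): Revenue = -8, -10, -2, 0, -4, -6, -12, mean -6.
Difference = -7.25 − (-6) = -1.25.

-1.25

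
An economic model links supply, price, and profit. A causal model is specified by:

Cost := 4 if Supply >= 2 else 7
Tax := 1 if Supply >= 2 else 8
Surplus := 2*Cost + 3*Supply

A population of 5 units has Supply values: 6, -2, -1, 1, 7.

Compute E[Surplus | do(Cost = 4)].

14.6

Every unit gets Cost=4 under the intervention. Surplus values become 26, 2, 5, 11, 29; E[Surplus|do(Cost=4)] = 14.6.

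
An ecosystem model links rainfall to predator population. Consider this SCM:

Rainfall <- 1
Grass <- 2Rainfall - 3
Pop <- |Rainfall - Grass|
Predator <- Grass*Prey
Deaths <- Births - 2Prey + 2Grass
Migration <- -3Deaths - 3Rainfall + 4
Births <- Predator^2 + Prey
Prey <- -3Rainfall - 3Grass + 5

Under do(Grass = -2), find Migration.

-731

Under do(Grass=-2), the mechanism Grass <- 2Rainfall - 3 is discarded; Grass is fixed at -2.
Prey = -3Rainfall - 3Grass + 5  [with Rainfall=1, Grass=-2]  = 8
Predator = Grass*Prey  [with Grass=-2, Prey=8]  = -16
Births = Predator^2 + Prey  [with Predator=-16, Prey=8]  = 264
Deaths = Births - 2Prey + 2Grass  [with Births=264, Prey=8, Grass=-2]  = 244
Migration = -3Deaths - 3Rainfall + 4  [with Deaths=244, Rainfall=1]  = -731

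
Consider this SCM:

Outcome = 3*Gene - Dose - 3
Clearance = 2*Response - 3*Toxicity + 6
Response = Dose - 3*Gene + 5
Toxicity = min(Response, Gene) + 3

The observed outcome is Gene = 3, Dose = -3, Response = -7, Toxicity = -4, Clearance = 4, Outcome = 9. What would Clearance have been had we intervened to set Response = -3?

do(Response=-3) replaces the equation Response = Dose - 3*Gene + 5 with the constant Response = -3.
Toxicity = min(Response, Gene) + 3  [with Response=-3, Gene=3]  = 0
Clearance = 2*Response - 3*Toxicity + 6  [with Response=-3, Toxicity=0]  = 0

0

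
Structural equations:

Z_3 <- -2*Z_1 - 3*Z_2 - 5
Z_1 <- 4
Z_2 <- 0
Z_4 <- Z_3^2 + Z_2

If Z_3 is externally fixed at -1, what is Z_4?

The intervention breaks the incoming arrows to Z_3: Z_3 <- -2*Z_1 - 3*Z_2 - 5 no longer applies, and Z_3 = -1.
Z_4 = Z_3^2 + Z_2  [with Z_3=-1, Z_2=0]  = 1

1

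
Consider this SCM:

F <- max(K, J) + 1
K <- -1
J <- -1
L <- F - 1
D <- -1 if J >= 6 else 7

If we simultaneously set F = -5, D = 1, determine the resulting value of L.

-6

The joint intervention fixes F = -5, D = 1, removing each variable's own equation.
L = F - 1  [with F=-5]  = -6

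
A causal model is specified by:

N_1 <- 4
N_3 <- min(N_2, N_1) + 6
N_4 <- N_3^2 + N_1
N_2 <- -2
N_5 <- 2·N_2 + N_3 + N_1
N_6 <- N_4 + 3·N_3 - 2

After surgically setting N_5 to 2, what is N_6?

30

The intervention breaks the incoming arrows to N_5: N_5 <- 2·N_2 + N_3 + N_1 no longer applies, and N_5 = 2.
Since N_6 is not a descendant of the intervened variable, it is unaffected.
N_3 = min(N_2, N_1) + 6  [with N_2=-2, N_1=4]  = 4
N_4 = N_3^2 + N_1  [with N_3=4, N_1=4]  = 20
N_6 = N_4 + 3·N_3 - 2  [with N_4=20, N_3=4]  = 30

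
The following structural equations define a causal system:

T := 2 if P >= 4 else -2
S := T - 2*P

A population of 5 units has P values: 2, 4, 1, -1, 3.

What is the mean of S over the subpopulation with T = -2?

Observing T=-2 restricts to units where T's equation naturally yields -2: P ∈ {2, 1, -1, 3}. In that subpopulation S = -6, -4, 0, -8, mean -4.5.

-4.5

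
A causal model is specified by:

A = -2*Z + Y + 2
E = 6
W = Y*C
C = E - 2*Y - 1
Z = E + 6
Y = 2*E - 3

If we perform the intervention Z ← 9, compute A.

do(Z=9) replaces the equation Z = E + 6 with the constant Z = 9.
Y = 2*E - 3  [with E=6]  = 9
A = -2*Z + Y + 2  [with Z=9, Y=9]  = -7

-7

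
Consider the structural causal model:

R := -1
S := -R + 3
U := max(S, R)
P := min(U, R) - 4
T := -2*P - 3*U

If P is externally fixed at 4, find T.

-20

Intervening sets P = 4 and removes its equation (P := min(U, R) - 4).
S = -R + 3  [with R=-1]  = 4
U = max(S, R)  [with S=4, R=-1]  = 4
T = -2*P - 3*U  [with P=4, U=4]  = -20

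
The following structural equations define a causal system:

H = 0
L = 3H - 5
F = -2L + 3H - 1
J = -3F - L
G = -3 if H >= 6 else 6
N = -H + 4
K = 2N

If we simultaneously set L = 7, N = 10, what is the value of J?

The joint intervention fixes L = 7, N = 10, removing each variable's own equation.
F = -2L + 3H - 1  [with L=7, H=0]  = -15
J = -3F - L  [with F=-15, L=7]  = 38

38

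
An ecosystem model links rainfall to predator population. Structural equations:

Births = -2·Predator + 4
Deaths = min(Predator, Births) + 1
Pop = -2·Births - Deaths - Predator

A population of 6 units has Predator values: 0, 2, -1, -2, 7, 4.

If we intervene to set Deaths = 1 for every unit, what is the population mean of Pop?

-4

Under do(Deaths=1), Deaths's equation is replaced by Deaths=1 for every unit. Per-unit Pop: -9, -3, -12, -15, 12, 3. Mean = -4.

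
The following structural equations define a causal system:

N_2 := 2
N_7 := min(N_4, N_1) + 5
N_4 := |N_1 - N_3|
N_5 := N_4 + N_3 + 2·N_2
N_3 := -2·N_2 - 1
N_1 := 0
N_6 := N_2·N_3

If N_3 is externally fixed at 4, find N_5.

do(N_3=4) replaces the equation N_3 := -2·N_2 - 1 with the constant N_3 = 4.
N_4 = |N_1 - N_3|  [with N_1=0, N_3=4]  = 4
N_5 = N_4 + N_3 + 2·N_2  [with N_4=4, N_3=4, N_2=2]  = 12

12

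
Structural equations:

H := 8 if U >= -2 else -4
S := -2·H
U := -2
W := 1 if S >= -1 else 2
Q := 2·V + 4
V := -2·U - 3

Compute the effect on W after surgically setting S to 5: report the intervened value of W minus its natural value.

The intervention breaks the incoming arrows to S: S := -2·H no longer applies, and S = 5.
W = 1 if S >= -1 else 2  [with S=5]  = 1
Without intervention: H = 8 if U >= -2 else -4  [with U=-2]  = 8; S = -2·H  [with H=8]  = -16; W = 1 if S >= -1 else 2  [with S=-16]  = 2.
Change = 1 − 2 = -1.

-1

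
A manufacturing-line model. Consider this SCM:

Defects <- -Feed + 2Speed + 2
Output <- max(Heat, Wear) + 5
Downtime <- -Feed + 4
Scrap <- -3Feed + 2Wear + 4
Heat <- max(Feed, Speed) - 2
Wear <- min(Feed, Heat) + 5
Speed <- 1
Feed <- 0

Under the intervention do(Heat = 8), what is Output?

The intervention breaks the incoming arrows to Heat: Heat <- max(Feed, Speed) - 2 no longer applies, and Heat = 8.
Wear = min(Feed, Heat) + 5  [with Feed=0, Heat=8]  = 5
Output = max(Heat, Wear) + 5  [with Heat=8, Wear=5]  = 13

13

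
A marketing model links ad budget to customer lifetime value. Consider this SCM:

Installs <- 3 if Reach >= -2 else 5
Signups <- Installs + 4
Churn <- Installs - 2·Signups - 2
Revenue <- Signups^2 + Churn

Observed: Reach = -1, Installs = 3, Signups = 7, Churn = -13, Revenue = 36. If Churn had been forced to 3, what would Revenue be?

52

Intervening sets Churn = 3 and removes its equation (Churn <- Installs - 2·Signups - 2).
Installs = 3 if Reach >= -2 else 5  [with Reach=-1]  = 3
Signups = Installs + 4  [with Installs=3]  = 7
Revenue = Signups^2 + Churn  [with Signups=7, Churn=3]  = 52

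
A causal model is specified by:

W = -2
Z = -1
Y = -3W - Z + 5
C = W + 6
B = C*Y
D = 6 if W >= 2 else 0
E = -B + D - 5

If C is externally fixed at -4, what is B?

-48

Intervening sets C = -4 and removes its equation (C = W + 6).
Y = -3W - Z + 5  [with W=-2, Z=-1]  = 12
B = C*Y  [with C=-4, Y=12]  = -48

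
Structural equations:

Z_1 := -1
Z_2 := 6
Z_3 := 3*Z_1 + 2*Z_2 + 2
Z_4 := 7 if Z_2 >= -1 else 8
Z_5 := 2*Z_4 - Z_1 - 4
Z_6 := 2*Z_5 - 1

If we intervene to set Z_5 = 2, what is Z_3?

do(Z_5=2) replaces the equation Z_5 := 2*Z_4 - Z_1 - 4 with the constant Z_5 = 2.
Z_3 is not downstream of the intervention, so its value is determined by the original equations.
Z_3 = 3*Z_1 + 2*Z_2 + 2  [with Z_1=-1, Z_2=6]  = 11

11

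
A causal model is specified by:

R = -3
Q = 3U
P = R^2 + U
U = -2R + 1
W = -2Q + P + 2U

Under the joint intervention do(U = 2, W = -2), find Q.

6

The joint intervention fixes U = 2, W = -2, removing each variable's own equation.
Q = 3U  [with U=2]  = 6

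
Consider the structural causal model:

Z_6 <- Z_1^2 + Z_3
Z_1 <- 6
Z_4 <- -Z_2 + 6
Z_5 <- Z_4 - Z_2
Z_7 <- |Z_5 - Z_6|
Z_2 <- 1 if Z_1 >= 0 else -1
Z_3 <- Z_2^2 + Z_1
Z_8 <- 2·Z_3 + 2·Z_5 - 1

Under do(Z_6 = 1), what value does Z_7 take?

Intervening sets Z_6 = 1 and removes its equation (Z_6 <- Z_1^2 + Z_3).
Z_2 = 1 if Z_1 >= 0 else -1  [with Z_1=6]  = 1
Z_4 = -Z_2 + 6  [with Z_2=1]  = 5
Z_5 = Z_4 - Z_2  [with Z_4=5, Z_2=1]  = 4
Z_7 = |Z_5 - Z_6|  [with Z_5=4, Z_6=1]  = 3

3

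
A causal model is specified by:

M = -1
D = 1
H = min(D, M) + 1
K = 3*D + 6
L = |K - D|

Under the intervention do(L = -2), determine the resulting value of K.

The intervention breaks the incoming arrows to L: L = |K - D| no longer applies, and L = -2.
Since K is not a descendant of the intervened variable, it is unaffected.
K = 3*D + 6  [with D=1]  = 9

9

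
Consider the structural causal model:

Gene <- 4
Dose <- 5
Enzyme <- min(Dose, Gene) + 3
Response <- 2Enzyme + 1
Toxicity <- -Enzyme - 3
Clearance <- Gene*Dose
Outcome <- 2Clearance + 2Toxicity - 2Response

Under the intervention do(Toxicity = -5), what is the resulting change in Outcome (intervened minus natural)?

Under do(Toxicity=-5), the mechanism Toxicity <- -Enzyme - 3 is discarded; Toxicity is fixed at -5.
Enzyme = min(Dose, Gene) + 3  [with Dose=5, Gene=4]  = 7
Response = 2Enzyme + 1  [with Enzyme=7]  = 15
Clearance = Gene*Dose  [with Gene=4, Dose=5]  = 20
Outcome = 2Clearance + 2Toxicity - 2Response  [with Clearance=20, Toxicity=-5, Response=15]  = 0
Without intervention: Enzyme = min(Dose, Gene) + 3  [with Dose=5, Gene=4]  = 7; Response = 2Enzyme + 1  [with Enzyme=7]  = 15; Toxicity = -Enzyme - 3  [with Enzyme=7]  = -10; Clearance = Gene*Dose  [with Gene=4, Dose=5]  = 20; Outcome = 2Clearance + 2Toxicity - 2Response  [with Clearance=20, Toxicity=-10, Response=15]  = -10.
Change = 0 − (-10) = 10.

10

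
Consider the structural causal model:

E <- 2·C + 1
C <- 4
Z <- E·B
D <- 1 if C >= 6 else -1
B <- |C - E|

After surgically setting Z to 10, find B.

5

do(Z=10) replaces the equation Z <- E·B with the constant Z = 10.
B is not downstream of the intervention, so its value is determined by the original equations.
E = 2·C + 1  [with C=4]  = 9
B = |C - E|  [with C=4, E=9]  = 5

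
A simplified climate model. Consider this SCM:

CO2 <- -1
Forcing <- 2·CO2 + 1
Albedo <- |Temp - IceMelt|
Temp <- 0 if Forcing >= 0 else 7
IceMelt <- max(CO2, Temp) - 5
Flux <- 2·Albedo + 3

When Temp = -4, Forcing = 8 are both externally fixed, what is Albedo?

2

Setting Temp = -4, Forcing = 8 by intervention discards those variables' equations.
IceMelt = max(CO2, Temp) - 5  [with CO2=-1, Temp=-4]  = -6
Albedo = |Temp - IceMelt|  [with Temp=-4, IceMelt=-6]  = 2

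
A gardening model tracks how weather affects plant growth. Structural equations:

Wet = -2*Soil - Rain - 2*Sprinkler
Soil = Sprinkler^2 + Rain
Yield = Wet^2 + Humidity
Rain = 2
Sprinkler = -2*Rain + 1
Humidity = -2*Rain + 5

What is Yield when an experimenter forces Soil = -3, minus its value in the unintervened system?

-224

The intervention breaks the incoming arrows to Soil: Soil = Sprinkler^2 + Rain no longer applies, and Soil = -3.
Sprinkler = -2*Rain + 1  [with Rain=2]  = -3
Wet = -2*Soil - Rain - 2*Sprinkler  [with Soil=-3, Rain=2, Sprinkler=-3]  = 10
Humidity = -2*Rain + 5  [with Rain=2]  = 1
Yield = Wet^2 + Humidity  [with Wet=10, Humidity=1]  = 101
Without intervention: Sprinkler = -2*Rain + 1  [with Rain=2]  = -3; Soil = Sprinkler^2 + Rain  [with Sprinkler=-3, Rain=2]  = 11; Wet = -2*Soil - Rain - 2*Sprinkler  [with Soil=11, Rain=2, Sprinkler=-3]  = -18; Humidity = -2*Rain + 5  [with Rain=2]  = 1; Yield = Wet^2 + Humidity  [with Wet=-18, Humidity=1]  = 325.
Change = 101 − 325 = -224.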